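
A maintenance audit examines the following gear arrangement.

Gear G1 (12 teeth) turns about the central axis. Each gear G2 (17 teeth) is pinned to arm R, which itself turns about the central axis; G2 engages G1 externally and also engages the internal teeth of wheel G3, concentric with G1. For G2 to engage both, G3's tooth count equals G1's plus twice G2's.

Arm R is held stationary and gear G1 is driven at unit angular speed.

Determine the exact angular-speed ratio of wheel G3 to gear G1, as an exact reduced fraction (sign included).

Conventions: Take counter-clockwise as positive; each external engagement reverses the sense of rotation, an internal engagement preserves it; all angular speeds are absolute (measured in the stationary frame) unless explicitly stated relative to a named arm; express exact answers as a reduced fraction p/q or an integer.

class = planetary set [G3 = 12+2·17 = 46; Willis about the carrier]
ring teeth: 12 + 2·17 = 46
12(ω_sun−ω_arm) = −46(ω_ring−ω_arm),  ω_arm = 0, ω_sun = 1
ω_ring = 0 − (12/46)(1−0) = -6/23
ω_out/ω_in = -6/23

-6/23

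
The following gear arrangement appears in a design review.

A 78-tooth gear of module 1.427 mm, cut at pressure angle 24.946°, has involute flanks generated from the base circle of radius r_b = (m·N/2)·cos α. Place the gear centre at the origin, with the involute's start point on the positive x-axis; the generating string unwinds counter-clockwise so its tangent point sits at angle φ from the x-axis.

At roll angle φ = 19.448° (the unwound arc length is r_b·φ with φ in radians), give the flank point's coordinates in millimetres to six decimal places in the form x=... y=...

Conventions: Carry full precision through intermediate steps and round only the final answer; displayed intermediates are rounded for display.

class = single-mesh tooth geometry [base-circle involute, m = 1.427, 78T]
pitch radius r_p = m·N/2 = 1.427·78/2 = 55.653000
base radius r_b = r_p·cos α = 55.653000·cos 24.946° = 50.460892
roll angle φ = 19.448° = 0.33943163 rad
x = r_b·(cos φ + φ·sin φ) = 53.284594
y = r_b·(sin φ − φ·cos φ) = 0.650247

x=53.284594 y=0.650247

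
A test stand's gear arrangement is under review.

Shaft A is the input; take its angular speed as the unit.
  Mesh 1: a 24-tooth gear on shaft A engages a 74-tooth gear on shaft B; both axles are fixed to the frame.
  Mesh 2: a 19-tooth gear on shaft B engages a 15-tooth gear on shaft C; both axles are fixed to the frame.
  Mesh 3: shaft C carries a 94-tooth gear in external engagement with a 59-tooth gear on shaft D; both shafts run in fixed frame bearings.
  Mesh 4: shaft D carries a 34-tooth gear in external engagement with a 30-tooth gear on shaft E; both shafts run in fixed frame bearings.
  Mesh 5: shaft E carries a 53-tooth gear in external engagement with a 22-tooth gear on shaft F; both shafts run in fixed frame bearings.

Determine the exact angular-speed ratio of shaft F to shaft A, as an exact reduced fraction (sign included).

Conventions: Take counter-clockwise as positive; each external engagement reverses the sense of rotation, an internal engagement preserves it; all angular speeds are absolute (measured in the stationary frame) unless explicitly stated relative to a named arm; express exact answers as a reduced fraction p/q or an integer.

class = fixed-axis compound train [5 meshes; 5 ratios multiply, 5 sense flips]
mesh 1 [24T→74T]: running ratio 12/37, sense −
mesh 2 [19T→15T]: running ratio 76/185, sense +
mesh 3 [94T→59T]: running ratio 7144/10915, sense −
mesh 4 [34T→30T]: running ratio 121448/163725, sense +
mesh 5 [53T→22T]: running ratio 3218372/1800975, sense −
ω_out/ω_in = -3218372/1800975

-3218372/1800975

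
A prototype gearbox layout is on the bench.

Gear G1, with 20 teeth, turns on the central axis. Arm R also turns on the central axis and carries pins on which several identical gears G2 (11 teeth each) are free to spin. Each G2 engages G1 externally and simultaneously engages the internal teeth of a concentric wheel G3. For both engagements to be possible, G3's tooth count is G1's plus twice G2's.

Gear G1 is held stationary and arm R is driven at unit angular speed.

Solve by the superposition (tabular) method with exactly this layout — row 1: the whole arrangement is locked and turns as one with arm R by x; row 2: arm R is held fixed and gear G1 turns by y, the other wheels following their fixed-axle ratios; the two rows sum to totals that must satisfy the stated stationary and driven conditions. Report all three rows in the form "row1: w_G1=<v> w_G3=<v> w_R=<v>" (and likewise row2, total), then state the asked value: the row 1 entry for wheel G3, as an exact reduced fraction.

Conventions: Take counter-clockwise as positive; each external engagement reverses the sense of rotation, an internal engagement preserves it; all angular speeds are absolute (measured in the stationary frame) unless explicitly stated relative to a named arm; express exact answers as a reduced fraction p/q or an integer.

class = planetary set [G3 = 20+2·11 = 42; Willis about the carrier]
row 1: whole set turns with the arm by x
row 2: sun turns y, ring = −(20/42)·y, arm 0
boundary: total ω_sun = x + y = 0 and total ω_arm = x = 1  ⇒  y = -1, x = 1
row 2 ring = −(20/42)·(-1) = 10/21
totals (row 1 + row 2): sun 1 + (-1) = 0, ring 1 + 10/21 = 31/21, arm 1 + 0 = 1
asked cell (row1, ring) = 1

row1: w_G1=1 w_G3=1 w_R=1
row2: w_G1=-1 w_G3=10/21 w_R=0
total: w_G1=0 w_G3=31/21 w_R=1
asked value: 1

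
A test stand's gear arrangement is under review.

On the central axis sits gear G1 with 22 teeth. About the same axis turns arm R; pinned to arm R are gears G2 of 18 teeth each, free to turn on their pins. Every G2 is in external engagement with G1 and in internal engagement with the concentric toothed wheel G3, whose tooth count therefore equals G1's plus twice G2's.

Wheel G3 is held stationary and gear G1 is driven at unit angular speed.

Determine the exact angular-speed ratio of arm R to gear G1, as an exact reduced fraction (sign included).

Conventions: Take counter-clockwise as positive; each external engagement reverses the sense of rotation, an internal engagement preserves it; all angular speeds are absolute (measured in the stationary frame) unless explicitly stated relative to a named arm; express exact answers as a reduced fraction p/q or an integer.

11/40

planetary set (22T centre, 18T on arm, 58T internal) — Willis relation
ring teeth: 22 + 2·18 = 58
22(ω_sun−ω_arm) = −58(ω_ring−ω_arm),  ω_ring = 0, ω_sun = 1
22(1−ω_arm) = −58(0−ω_arm)  ⇒  80·ω_arm = 22  ⇒  ω_arm = 11/40
ω_out/ω_in = 11/40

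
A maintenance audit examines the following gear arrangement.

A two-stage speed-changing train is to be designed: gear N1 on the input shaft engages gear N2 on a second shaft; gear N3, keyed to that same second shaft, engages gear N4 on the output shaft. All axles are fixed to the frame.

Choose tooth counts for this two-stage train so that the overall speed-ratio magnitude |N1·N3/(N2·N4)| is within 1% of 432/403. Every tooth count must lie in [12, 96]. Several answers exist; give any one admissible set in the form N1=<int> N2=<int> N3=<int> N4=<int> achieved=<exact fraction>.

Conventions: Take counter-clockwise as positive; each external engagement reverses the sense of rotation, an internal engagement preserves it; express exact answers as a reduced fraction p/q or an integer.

N1=12 N2=13 N3=36 N4=31 achieved=432/403

design class (target 432/403): fixed-axis compound train
target = 432/403 in lowest terms: an exact hit needs N1·N3 = k·432 and N2·N4 = k·403 for one integer k, every count in [12, 96]; additionally prefer no 1:1 stage (N1 ≠ N2, N3 ≠ N4)
k = 1: N1·N3 = 432 = 12·36, N2·N4 = 403 = 13·31
achieved = 12·36/(13·31) = 432/403; |achieved − target| = 0 ≤ 108/10075 ✓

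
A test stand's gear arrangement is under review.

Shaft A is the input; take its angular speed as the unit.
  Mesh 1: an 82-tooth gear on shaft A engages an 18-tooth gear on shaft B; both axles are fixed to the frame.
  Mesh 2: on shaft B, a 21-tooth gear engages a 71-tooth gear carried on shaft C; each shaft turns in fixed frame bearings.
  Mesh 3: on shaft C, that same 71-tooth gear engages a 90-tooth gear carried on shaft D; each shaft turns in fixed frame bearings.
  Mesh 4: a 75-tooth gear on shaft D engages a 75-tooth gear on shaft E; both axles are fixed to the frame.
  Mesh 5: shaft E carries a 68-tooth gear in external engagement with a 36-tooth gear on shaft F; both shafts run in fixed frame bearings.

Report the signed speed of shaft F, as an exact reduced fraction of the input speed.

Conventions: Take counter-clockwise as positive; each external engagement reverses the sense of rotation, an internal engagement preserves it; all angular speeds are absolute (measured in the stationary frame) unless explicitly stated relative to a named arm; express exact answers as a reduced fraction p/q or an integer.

5-mesh fixed-axis compound train (all bearings frame-fixed)
mesh 1 [82T→18T]: |ω|/ω_in = 1×82/18 = 41/9, sense flips to −
mesh 2 [21T→71T]: |ω|/ω_in = (41/9)×21/71 = 287/213, sense flips to +
mesh 3 [71T→90T]: |ω|/ω_in = (287/213)×71/90 = 287/270, sense flips to −
mesh 4 [75T→75T]: |ω|/ω_in = (287/270)×75/75 = 287/270, sense flips to +
mesh 5 [68T→36T]: |ω|/ω_in = (287/270)×68/36 = 4879/2430, sense flips to −
signed output speed (× input speed) = -4879/2430

-4879/2430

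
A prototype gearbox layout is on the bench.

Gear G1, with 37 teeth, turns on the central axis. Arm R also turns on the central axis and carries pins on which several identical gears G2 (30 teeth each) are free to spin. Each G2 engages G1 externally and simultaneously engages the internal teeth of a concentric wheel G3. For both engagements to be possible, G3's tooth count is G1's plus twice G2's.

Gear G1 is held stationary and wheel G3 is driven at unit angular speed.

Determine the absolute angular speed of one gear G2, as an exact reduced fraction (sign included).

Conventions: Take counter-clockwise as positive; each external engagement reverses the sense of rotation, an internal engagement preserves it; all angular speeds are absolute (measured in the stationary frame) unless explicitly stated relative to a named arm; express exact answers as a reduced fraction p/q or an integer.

97/60

planetary set (37T centre, 30T on arm, 97T internal) — Willis relation
ring teeth: 37 + 2·30 = 97
37(ω_sun−ω_arm) = −97(ω_ring−ω_arm),  ω_sun = 0, ω_ring = 1
37(0−ω_arm) = −97(1−ω_arm)  ⇒  134·ω_arm = 97  ⇒  ω_arm = 97/134
sun–planet mesh: 37·(0−97/134) = −30·(ω_p−ω_arm)  ⇒  ω_p−ω_arm = 3589/4020
ω_p = 97/134 + 3589/4020 = 97/60
exact speed ratio = 97/60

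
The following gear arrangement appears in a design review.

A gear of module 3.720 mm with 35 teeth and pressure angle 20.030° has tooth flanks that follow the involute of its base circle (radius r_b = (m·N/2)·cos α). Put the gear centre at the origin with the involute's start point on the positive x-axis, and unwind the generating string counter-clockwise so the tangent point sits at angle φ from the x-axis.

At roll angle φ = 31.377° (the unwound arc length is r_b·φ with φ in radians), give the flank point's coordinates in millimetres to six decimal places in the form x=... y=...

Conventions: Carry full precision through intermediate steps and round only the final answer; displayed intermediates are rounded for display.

recognized (one wheel, involute flank): single-mesh tooth geometry, m = 3.720, N = 35
pitch radius r_p = m·N/2 = 3.720·35/2 = 65.100000
base radius r_b = r_p·cos α = 65.100000·cos 20.030° = 61.162323
roll angle φ = 31.377° = 0.54763196 rad
x = r_b·(cos φ + φ·sin φ) = 69.657387
y = r_b·(sin φ − φ·cos φ) = 3.248989

x=69.657387 y=3.248989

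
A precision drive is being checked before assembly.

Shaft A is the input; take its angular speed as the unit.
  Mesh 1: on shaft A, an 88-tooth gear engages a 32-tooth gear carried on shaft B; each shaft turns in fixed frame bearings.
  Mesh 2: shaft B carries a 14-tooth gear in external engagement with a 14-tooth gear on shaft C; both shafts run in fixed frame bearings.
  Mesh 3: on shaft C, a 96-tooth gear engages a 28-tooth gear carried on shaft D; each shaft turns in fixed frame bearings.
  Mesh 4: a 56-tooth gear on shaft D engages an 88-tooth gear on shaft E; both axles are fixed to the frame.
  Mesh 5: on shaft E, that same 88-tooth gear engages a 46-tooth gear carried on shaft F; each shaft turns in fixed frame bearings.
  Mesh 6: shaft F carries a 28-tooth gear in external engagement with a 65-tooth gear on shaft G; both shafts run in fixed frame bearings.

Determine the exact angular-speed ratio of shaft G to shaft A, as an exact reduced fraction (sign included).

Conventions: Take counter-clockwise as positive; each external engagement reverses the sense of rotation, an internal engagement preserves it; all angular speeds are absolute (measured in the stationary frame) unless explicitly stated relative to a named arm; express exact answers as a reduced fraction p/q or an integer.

7392/1495

class = fixed-axis compound train [6 meshes; 6 ratios multiply, 6 sense flips]
mesh 1 [88T→32T]: running ratio 11/4, sense −
mesh 2 [14T→14T]: running ratio 11/4, sense +
mesh 3 [96T→28T]: running ratio 66/7, sense −
mesh 4 [56T→88T]: running ratio 6, sense +
mesh 5 [88T→46T]: running ratio 264/23, sense −
mesh 6 [28T→65T]: running ratio 7392/1495, sense +
ω_out/ω_in = 7392/1495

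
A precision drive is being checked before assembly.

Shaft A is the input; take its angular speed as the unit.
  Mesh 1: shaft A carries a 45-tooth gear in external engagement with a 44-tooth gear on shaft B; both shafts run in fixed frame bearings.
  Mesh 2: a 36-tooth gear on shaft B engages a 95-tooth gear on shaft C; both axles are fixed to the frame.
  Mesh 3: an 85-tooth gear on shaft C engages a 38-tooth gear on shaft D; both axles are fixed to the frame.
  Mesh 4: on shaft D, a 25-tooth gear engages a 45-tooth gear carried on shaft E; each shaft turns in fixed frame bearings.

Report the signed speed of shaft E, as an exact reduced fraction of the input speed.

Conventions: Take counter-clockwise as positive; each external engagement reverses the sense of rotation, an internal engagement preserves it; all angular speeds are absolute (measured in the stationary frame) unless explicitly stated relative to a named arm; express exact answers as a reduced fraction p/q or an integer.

4-mesh fixed-axis compound train (all bearings frame-fixed)
mesh 1 [45T→44T]: |ω|/ω_in = 1×45/44 = 45/44, sense flips to −
mesh 2 [36T→95T]: |ω|/ω_in = (45/44)×36/95 = 81/209, sense flips to +
mesh 3 [85T→38T]: |ω|/ω_in = (81/209)×85/38 = 6885/7942, sense flips to −
mesh 4 [25T→45T]: |ω|/ω_in = (6885/7942)×25/45 = 3825/7942, sense flips to +
signed output speed (× input speed) = 3825/7942

3825/7942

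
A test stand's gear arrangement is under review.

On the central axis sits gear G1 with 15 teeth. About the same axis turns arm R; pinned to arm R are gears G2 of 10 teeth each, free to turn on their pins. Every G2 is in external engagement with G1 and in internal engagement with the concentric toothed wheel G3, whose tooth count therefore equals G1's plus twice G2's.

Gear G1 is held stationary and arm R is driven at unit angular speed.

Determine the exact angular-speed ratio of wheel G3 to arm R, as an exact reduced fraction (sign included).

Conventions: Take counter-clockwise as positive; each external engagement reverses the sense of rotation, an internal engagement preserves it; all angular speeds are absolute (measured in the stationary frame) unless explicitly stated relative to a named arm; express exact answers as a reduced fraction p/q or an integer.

recognized (axles ride arm R): planetary set, 15/10/35 teeth
ring teeth: 15 + 2·10 = 35
15(ω_sun−ω_arm) = −35(ω_ring−ω_arm),  ω_sun = 0, ω_arm = 1
ω_ring = 1 − (15/35)(0−1) = 10/7
ω_out/ω_in = 10/7

10/7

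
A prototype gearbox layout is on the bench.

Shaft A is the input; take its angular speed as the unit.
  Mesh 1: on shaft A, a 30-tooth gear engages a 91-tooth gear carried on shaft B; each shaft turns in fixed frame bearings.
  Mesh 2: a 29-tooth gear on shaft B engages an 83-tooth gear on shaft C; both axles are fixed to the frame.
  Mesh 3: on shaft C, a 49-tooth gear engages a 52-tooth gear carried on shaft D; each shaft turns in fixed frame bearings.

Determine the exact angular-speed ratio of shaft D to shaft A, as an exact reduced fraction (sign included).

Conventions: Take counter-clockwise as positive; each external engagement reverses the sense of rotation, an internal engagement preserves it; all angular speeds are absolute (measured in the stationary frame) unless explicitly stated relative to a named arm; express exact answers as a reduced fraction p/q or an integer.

-3045/28054

class = fixed-axis compound train [3 meshes; 3 ratios multiply, 3 sense flips]
mesh 1 [30T→91T]: running ratio 30/91, sense −
mesh 2 [29T→83T]: running ratio 870/7553, sense +
mesh 3 [49T→52T]: running ratio 3045/28054, sense −
ω_out/ω_in = -3045/28054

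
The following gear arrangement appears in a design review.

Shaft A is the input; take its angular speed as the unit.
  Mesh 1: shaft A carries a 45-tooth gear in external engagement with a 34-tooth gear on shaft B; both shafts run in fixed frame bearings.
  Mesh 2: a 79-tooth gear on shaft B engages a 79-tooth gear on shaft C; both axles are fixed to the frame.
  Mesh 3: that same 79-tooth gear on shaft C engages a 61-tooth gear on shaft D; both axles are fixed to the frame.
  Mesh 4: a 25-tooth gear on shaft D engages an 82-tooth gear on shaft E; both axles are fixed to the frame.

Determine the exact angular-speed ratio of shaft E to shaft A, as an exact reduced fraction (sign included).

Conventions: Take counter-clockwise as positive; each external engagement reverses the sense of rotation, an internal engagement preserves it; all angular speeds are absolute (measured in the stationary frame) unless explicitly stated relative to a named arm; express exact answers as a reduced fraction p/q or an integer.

class = fixed-axis compound train [4 meshes; 4 ratios multiply, 4 sense flips]
mesh 1 [45T→34T]: running ratio 45/34, sense −
mesh 2 [79T→79T]: running ratio 45/34, sense +
mesh 3 [79T→61T]: running ratio 3555/2074, sense −
mesh 4 [25T→82T]: running ratio 88875/170068, sense +
ω_out/ω_in = 88875/170068

88875/170068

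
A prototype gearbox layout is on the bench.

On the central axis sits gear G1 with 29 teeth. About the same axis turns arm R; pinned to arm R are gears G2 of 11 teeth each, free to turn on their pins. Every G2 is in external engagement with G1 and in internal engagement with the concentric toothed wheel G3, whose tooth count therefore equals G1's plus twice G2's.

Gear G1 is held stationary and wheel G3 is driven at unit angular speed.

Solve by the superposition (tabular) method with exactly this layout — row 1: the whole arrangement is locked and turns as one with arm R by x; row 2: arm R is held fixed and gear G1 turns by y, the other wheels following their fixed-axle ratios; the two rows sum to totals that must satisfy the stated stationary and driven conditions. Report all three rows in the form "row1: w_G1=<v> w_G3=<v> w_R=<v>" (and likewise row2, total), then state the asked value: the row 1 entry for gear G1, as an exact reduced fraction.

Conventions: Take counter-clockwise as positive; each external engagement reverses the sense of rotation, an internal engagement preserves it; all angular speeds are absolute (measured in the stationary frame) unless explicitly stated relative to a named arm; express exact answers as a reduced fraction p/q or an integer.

topology: planetary set — G1 29T / G2 11T / G3 51T, arm = carrier (Willis)
row 1: whole set turns with the arm by x
row 2 — arm fixed, fixed-axis ratios: sun y, ring −(29/51)·y, arm 0
boundary: total ω_sun = x + y = 0 and total ω_ring = x − (29/51)·y = 1  ⇒  y = -51/80, x = 51/80
row 2 ring = −(29/51)·(-51/80) = 29/80
totals (row 1 + row 2): sun 51/80 + (-51/80) = 0, ring 51/80 + 29/80 = 1, arm 51/80 + 0 = 51/80
asked cell (row1, sun) = 51/80

row1: w_G1=51/80 w_G3=51/80 w_R=51/80
row2: w_G1=-51/80 w_G3=29/80 w_R=0
total: w_G1=0 w_G3=1 w_R=51/80
asked value: 51/80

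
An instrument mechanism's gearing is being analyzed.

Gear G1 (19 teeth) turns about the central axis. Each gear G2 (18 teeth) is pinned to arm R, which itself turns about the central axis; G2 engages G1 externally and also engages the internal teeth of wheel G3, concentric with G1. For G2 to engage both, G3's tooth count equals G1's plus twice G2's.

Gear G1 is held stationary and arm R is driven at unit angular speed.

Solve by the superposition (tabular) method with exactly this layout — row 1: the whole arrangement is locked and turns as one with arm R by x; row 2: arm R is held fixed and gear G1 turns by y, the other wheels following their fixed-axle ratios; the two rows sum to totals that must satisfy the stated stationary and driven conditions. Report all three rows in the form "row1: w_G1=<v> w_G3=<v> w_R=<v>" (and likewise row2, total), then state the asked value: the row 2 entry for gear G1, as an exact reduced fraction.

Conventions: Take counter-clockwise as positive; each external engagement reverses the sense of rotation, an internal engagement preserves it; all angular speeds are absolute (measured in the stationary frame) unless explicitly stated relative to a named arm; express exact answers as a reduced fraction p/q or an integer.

class = planetary set [G3 = 19+2·18 = 55; Willis about the carrier]
row 1: whole set turns with the arm by x
row 2 — arm fixed, fixed-axis ratios: sun y, ring −(19/55)·y, arm 0
boundary: total ω_sun = x + y = 0 and total ω_arm = x = 1  ⇒  y = -1, x = 1
row 2 ring = −(19/55)·(-1) = 19/55
totals (row 1 + row 2): sun 1 + (-1) = 0, ring 1 + 19/55 = 74/55, arm 1 + 0 = 1
asked cell (row2, sun) = -1

row1: w_G1=1 w_G3=1 w_R=1
row2: w_G1=-1 w_G3=19/55 w_R=0
total: w_G1=0 w_G3=74/55 w_R=1
asked value: -1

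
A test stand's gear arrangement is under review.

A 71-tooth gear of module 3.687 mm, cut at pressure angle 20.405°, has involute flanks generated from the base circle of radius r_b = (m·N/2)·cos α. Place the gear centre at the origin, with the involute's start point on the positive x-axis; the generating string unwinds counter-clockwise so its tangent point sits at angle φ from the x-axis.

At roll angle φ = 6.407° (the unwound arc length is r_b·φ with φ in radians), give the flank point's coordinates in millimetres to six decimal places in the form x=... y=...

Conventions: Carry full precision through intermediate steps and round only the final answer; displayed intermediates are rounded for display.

x=123.440050 y=0.057107

recognized (one wheel, involute flank): single-mesh tooth geometry, m = 3.687, N = 71
pitch radius r_p = m·N/2 = 3.687·71/2 = 130.888500
base radius r_b = r_p·cos α = 130.888500·cos 20.405° = 122.675452
roll angle φ = 6.407° = 0.11182325 rad
x = r_b·(cos φ + φ·sin φ) = 123.440050
y = r_b·(sin φ − φ·cos φ) = 0.057107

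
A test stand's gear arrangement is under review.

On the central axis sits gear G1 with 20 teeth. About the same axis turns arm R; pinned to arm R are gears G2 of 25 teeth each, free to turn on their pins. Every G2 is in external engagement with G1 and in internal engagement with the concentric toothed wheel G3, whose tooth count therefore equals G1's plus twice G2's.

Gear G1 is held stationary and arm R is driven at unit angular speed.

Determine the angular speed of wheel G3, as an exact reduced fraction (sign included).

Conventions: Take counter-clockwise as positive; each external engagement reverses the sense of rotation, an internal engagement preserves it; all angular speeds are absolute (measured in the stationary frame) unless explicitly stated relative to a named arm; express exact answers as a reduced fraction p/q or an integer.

recognized (axles ride arm R): planetary set, 20/25/70 teeth
ring teeth: 20 + 2·25 = 70
20(ω_sun−ω_arm) = −70(ω_ring−ω_arm),  ω_sun = 0, ω_arm = 1
ω_ring = 1 − (20/70)(0−1) = 9/7
exact speed ratio = 9/7

9/7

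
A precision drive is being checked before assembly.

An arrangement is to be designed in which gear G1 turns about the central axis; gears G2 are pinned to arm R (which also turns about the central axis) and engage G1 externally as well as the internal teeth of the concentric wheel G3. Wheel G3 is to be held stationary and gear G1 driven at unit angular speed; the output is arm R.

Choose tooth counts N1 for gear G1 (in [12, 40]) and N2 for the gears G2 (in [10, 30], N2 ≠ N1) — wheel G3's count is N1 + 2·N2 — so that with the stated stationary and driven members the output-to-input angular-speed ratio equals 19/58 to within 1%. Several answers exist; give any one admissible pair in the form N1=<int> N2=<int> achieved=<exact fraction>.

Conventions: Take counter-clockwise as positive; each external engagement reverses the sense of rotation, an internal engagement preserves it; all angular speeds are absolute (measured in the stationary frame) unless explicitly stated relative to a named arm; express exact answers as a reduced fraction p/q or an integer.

topology: planetary set — design target 19/58, arm = carrier (Willis)
Willis with ω_ring = 0: ω_arm/ω_sun = N1/(N1+N3); set equal to 19/58  ⇒  N3/N1 = 1/(19/58) − 1 = 39/19
N3 = N1 + 2·N2  ⇒  N2/N1 = (N3/N1 − 1)/2 = (39/19 − 1)/2 = 10/19
smallest multiple with N1 ≥ 12 and N2 ≥ 10: k = 1  ⇒  N1 = 1·19 = 19, N2 = 1·10 = 10 (N1 ≤ 40, N2 ≤ 30, N2 ≠ N1 ✓), N3 = 19 + 2·10 = 39
check: N1/(N1+N3) with N1 = 19, N3 = 39 gives 19/58; |achieved − target| = 0 ≤ 19/5800 ✓

N1=19 N2=10 achieved=19/58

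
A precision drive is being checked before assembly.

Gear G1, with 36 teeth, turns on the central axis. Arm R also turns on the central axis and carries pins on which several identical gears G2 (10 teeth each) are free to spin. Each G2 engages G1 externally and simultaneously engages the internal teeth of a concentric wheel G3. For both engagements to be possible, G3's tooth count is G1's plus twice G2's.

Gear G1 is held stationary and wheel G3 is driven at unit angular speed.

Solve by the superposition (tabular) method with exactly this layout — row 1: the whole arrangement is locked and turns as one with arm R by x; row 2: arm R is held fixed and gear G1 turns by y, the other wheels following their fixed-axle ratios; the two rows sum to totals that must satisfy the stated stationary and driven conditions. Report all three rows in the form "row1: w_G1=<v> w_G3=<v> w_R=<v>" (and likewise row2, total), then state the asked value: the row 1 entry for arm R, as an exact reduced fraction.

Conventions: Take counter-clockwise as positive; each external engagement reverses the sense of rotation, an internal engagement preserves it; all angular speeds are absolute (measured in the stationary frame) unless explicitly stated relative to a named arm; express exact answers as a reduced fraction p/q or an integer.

row1: w_G1=14/23 w_G3=14/23 w_R=14/23
row2: w_G1=-14/23 w_G3=9/23 w_R=0
total: w_G1=0 w_G3=1 w_R=14/23
asked value: 14/23

class = planetary set [G3 = 36+2·10 = 56; Willis about the carrier]
row 1 — lock + rotate with arm: ω_sun = ω_ring = ω_arm = x
superposition row 2 [arm held]: sun y, ring −(36/56)·y, arm 0
boundary: total ω_sun = x + y = 0 and total ω_ring = x − (36/56)·y = 1  ⇒  y = -14/23, x = 14/23
row 2 ring = −(36/56)·(-14/23) = 9/23
totals (row 1 + row 2): sun 14/23 + (-14/23) = 0, ring 14/23 + 9/23 = 1, arm 14/23 + 0 = 14/23
asked cell (row1, arm) = 14/23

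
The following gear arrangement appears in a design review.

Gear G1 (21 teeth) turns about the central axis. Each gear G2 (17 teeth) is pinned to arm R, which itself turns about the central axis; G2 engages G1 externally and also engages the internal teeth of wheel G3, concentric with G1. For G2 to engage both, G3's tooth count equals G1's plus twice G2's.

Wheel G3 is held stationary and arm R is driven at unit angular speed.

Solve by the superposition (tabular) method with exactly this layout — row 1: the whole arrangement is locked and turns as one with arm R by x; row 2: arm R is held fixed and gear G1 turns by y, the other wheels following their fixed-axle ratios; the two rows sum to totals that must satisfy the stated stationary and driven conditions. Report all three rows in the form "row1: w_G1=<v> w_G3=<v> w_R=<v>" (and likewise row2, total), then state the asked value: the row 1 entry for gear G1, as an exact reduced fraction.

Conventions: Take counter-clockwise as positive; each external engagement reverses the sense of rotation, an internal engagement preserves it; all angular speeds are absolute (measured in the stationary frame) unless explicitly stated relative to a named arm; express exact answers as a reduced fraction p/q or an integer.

row1: w_G1=1 w_G3=1 w_R=1
row2: w_G1=55/21 w_G3=-1 w_R=0
total: w_G1=76/21 w_G3=0 w_R=1
asked value: 1

topology: planetary set — G1 21T / G2 17T / G3 55T, arm = carrier (Willis)
row 1: whole set turns with the arm by x
superposition row 2 [arm held]: sun y, ring −(21/55)·y, arm 0
boundary: total ω_ring = x − (21/55)·y = 0 and total ω_arm = x = 1  ⇒  y = 55/21, x = 1
row 2 ring = −(21/55)·55/21 = -1
totals (row 1 + row 2): sun 1 + 55/21 = 76/21, ring 1 + (-1) = 0, arm 1 + 0 = 1
asked cell (row1, sun) = 1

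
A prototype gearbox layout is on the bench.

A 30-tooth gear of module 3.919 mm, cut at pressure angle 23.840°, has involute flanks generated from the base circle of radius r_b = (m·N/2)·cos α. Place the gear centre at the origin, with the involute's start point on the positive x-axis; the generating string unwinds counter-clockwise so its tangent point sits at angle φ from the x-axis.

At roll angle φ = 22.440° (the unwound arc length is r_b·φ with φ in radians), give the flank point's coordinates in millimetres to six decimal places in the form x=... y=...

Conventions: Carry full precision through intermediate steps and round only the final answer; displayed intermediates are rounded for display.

x=57.736402 y=1.060322

single-mesh involute tooth geometry (30T wheel at module 3.919)
pitch radius r_p = m·N/2 = 3.919·30/2 = 58.785000
base radius r_b = r_p·cos α = 58.785000·cos 23.840° = 53.769330
roll angle φ = 22.440° = 0.39165188 rad
x = r_b·(cos φ + φ·sin φ) = 57.736402
y = r_b·(sin φ − φ·cos φ) = 1.060322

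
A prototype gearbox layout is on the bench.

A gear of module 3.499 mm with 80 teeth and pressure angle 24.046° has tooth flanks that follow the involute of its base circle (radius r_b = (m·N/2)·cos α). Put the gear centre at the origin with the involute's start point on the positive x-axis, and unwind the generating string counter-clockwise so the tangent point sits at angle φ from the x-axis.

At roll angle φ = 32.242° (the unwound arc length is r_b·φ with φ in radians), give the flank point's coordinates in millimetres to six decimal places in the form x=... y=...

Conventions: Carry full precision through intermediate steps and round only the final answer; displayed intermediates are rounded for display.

x=146.477011 y=7.354279

class = single-mesh tooth geometry [base-circle involute, m = 3.499, 80T]
pitch radius r_p = m·N/2 = 3.499·80/2 = 139.960000
base radius r_b = r_p·cos α = 139.960000·cos 24.046° = 127.814077
roll angle φ = 32.242° = 0.56272906 rad
x = r_b·(cos φ + φ·sin φ) = 146.477011
y = r_b·(sin φ − φ·cos φ) = 7.354279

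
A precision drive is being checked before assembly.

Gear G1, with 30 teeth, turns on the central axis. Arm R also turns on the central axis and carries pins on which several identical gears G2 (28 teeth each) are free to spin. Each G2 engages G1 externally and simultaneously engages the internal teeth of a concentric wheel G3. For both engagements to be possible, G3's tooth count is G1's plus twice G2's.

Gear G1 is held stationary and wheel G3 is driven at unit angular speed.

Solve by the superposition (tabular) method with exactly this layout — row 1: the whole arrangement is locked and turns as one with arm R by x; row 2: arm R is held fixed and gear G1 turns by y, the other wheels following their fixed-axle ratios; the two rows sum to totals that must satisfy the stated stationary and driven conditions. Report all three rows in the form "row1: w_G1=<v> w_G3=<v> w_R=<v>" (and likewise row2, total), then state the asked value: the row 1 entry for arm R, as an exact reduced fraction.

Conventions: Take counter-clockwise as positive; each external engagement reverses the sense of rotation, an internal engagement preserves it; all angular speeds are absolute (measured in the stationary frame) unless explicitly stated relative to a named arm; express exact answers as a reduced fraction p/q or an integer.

recognized (axles ride arm R): planetary set, 30/28/86 teeth
row 1: whole set turns with the arm by x
row 2 (arm held, sun turns y): ω_ring = −(30/86)·y, ω_arm = 0
boundary: total ω_sun = x + y = 0 and total ω_ring = x − (30/86)·y = 1  ⇒  y = -43/58, x = 43/58
row 2 ring = −(30/86)·(-43/58) = 15/58
totals (row 1 + row 2): sun 43/58 + (-43/58) = 0, ring 43/58 + 15/58 = 1, arm 43/58 + 0 = 43/58
asked cell (row1, arm) = 43/58

row1: w_G1=43/58 w_G3=43/58 w_R=43/58
row2: w_G1=-43/58 w_G3=15/58 w_R=0
total: w_G1=0 w_G3=1 w_R=43/58
asked value: 43/58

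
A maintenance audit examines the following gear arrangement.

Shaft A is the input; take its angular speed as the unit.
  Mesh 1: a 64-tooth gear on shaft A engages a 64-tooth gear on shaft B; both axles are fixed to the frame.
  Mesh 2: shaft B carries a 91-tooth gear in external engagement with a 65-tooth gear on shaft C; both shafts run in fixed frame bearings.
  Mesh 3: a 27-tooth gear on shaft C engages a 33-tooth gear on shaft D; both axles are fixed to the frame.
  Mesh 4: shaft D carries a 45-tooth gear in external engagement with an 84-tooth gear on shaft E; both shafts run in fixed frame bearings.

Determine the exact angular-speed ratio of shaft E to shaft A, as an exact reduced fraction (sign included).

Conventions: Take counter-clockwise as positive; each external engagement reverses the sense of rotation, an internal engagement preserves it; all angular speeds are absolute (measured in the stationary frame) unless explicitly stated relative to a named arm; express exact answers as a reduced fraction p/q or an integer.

class = fixed-axis compound train [4 meshes; 4 ratios multiply, 4 sense flips]
mesh 1 [64T→64T]: running ratio 1, sense −
mesh 2 [91T→65T]: running ratio 7/5, sense +
mesh 3 [27T→33T]: running ratio 63/55, sense −
mesh 4 [45T→84T]: running ratio 27/44, sense +
ω_out/ω_in = 27/44

27/44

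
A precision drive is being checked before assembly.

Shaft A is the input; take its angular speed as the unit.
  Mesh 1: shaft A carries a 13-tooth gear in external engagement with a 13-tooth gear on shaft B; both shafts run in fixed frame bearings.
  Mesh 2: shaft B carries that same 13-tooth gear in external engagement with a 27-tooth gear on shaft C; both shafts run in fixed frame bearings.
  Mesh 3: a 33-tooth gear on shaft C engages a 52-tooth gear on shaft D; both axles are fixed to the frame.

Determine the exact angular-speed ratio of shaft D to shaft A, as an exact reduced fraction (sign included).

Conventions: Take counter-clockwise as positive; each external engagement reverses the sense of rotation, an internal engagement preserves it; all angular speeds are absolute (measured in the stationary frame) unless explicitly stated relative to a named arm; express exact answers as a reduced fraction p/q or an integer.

class = fixed-axis compound train [3 meshes; 3 ratios multiply, 3 sense flips]
mesh 1 [13T→13T]: running ratio 1, sense −
mesh 2 [13T→27T]: running ratio 13/27, sense +
mesh 3 [33T→52T]: running ratio 11/36, sense −
ω_out/ω_in = -11/36

-11/36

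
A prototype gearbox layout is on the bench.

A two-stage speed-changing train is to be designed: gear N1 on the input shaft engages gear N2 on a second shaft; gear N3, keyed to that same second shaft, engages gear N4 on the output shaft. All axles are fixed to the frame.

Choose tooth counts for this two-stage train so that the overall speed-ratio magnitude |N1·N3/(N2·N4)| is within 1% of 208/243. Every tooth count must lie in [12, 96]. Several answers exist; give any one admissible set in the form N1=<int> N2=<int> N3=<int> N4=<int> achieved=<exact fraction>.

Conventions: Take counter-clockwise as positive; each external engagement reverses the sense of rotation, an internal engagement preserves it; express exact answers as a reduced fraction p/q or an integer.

topology: fixed-axis compound train — 2 stages, target 208/243
target = 208/243 in lowest terms: an exact hit needs N1·N3 = k·208 and N2·N4 = k·243 for one integer k, every count in [12, 96]; additionally prefer no 1:1 stage (N1 ≠ N2, N3 ≠ N4)
k = 1: no 1:1-free in-range split of k·208 and k·243 into factor pairs; take k = 2
k = 2: N1·N3 = 416 = 13·32, N2·N4 = 486 = 18·27
achieved = 13·32/(18·27) = 208/243; |achieved − target| = 0 ≤ 52/6075 ✓

N1=13 N2=18 N3=32 N4=27 achieved=208/243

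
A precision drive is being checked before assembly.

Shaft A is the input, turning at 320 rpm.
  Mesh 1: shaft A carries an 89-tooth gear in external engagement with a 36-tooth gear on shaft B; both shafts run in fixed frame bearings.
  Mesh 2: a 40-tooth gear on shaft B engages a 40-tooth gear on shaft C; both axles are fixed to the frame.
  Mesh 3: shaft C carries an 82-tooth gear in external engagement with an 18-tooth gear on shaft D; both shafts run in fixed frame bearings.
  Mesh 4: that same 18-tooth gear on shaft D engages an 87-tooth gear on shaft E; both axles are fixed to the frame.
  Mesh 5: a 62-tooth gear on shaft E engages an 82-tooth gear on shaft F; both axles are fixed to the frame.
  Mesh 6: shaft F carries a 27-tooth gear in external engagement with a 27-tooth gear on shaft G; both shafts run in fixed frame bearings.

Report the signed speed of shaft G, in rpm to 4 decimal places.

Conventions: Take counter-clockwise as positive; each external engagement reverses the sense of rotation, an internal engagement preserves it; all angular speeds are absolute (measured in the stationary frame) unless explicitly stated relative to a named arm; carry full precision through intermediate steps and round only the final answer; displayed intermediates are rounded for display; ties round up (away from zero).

class = fixed-axis compound train [6 meshes; 6 ratios multiply, 6 sense flips]
mesh 1 [89T→36T]: ω = 320.0000×89/36 = 791.1111 rpm, sense flips to −
mesh 2 [40T→40T]: ω = 791.1111×40/40 = 791.1111 rpm, sense flips to +
mesh 3 [82T→18T]: ω = 791.1111×82/18 = 3603.9506 rpm, sense flips to −
mesh 4 [18T→87T]: ω = 3603.9506×18/87 = 745.6450 rpm, sense flips to +
mesh 5 [62T→82T]: ω = 745.6450×62/82 = 563.7803 rpm, sense flips to −
mesh 6 [27T→27T]: ω = 563.7803×27/27 = 563.7803 rpm, sense flips to +
signed output speed = +563.7803 rpm

+563.7803 rpm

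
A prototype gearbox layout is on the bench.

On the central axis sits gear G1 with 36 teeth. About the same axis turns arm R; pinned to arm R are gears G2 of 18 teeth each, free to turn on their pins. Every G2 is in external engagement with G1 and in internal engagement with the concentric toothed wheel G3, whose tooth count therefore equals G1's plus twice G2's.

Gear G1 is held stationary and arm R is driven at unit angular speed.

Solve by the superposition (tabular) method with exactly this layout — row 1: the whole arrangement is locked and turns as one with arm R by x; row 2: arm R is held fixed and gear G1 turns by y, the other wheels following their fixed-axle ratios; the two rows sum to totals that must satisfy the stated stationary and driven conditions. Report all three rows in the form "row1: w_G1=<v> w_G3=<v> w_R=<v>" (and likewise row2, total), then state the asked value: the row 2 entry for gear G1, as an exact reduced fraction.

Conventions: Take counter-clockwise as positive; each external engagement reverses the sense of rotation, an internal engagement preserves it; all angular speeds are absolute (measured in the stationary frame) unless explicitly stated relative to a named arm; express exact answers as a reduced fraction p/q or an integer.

planetary set (36T centre, 18T on arm, 72T internal) — Willis relation
row 1: whole set turns with the arm by x
row 2 (arm held, sun turns y): ω_ring = −(36/72)·y, ω_arm = 0
boundary: total ω_sun = x + y = 0 and total ω_arm = x = 1  ⇒  y = -1, x = 1
row 2 ring = −(36/72)·(-1) = 1/2
totals (row 1 + row 2): sun 1 + (-1) = 0, ring 1 + 1/2 = 3/2, arm 1 + 0 = 1
asked cell (row2, sun) = -1

row1: w_G1=1 w_G3=1 w_R=1
row2: w_G1=-1 w_G3=1/2 w_R=0
total: w_G1=0 w_G3=3/2 w_R=1
asked value: -1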